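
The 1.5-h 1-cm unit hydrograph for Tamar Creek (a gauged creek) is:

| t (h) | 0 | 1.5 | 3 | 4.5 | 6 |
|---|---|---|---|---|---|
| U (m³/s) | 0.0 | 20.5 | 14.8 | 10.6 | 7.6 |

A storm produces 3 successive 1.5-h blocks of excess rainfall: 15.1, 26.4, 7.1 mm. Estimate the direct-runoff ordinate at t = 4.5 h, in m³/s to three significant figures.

By discrete convolution, Q_j = Σ (P_i / 10 mm) · U_{j−i}.
At t = 4.5 h (j=3): Q = (15.1/10)·10.6 + (26.4/10)·14.8 + (7.1/10)·20.5 = 69.6 m³/s.

Q ≈ 69.6 m³/s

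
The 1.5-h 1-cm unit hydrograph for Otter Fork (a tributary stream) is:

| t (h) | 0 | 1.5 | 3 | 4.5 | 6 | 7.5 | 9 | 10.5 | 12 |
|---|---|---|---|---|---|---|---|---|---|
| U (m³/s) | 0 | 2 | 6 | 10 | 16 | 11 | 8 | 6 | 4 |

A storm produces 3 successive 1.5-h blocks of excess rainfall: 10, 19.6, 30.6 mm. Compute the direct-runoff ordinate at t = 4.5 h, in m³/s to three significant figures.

Q ≈ 27.9 m³/s

By discrete convolution, Q_j = Σ (P_i / 10 mm) · U_{j−i}.
At t = 4.5 h (j=3): Q = (10/10)·10 + (19.6/10)·6 + (30.6/10)·2 = 27.9 m³/s.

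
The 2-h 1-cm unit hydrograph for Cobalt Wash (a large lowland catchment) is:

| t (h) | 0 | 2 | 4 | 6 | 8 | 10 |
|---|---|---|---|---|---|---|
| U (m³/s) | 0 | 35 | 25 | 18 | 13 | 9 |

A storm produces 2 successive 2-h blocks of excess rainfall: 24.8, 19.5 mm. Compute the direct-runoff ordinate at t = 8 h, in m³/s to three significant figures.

Q ≈ 67.3 m³/s

By discrete convolution, Q_j = Σ (P_i / 10 mm) · U_{j−i}.
At t = 8 h (j=4): Q = (24.8/10)·13 + (19.5/10)·18 = 67.3 m³/s.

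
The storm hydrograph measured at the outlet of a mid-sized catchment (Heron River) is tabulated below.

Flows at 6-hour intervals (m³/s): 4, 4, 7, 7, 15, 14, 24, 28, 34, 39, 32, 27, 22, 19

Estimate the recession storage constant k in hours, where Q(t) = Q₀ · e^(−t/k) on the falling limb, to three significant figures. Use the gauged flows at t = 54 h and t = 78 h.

On the falling limb, Q drops from 39 to 19 m³/s between t = 54 h and t = 78 h (Δt = 24 h).
k = −Δt / ln(Q₂/Q₁) = −24 / ln(19/39) = 33.4 h.

k ≈ 33.4 h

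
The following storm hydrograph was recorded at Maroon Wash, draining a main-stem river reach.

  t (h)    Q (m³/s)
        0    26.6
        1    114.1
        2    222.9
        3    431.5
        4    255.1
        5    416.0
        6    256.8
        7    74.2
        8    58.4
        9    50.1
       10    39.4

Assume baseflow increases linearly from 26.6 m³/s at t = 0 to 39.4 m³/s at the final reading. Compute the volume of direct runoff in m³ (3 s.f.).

Direct-runoff ordinates (Q − Q_b): 0.00, 86.22, 193.74, 401.06, 223.38, 383.00, 222.52, 38.64, 21.56, 11.98, 0.00 m³/s.
ΣQ_DR = 1582 m³/s.
With Δt = 1 h = 3600 s, V = ΣQ_DR · Δt = 1582 × 3600 = 5.70 × 10^6 m³.

V ≈ 5.70 × 10^6 m³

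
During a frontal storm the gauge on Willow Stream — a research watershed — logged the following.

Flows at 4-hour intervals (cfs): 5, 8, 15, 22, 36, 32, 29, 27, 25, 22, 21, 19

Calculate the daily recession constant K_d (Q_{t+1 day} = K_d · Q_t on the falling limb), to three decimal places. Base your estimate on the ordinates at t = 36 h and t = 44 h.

K_d ≈ 0.644

Between t = 36 h and t = 44 h the flow falls from 22 to 19 cfs over 2×4 h = 8 h.
Per-interval ratio K = (19/22)^(1/2) = 0.9293; K_d = K^(24/4) = 0.644.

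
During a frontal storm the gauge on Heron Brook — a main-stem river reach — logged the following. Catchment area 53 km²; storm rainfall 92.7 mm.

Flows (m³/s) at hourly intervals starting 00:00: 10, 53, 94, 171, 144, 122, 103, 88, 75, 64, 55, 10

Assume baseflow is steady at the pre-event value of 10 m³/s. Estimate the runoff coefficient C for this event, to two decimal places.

ΣQ_DR = 869.0 m³/s; V = ΣQ_DR·Δt = 3.128 × 10^6 m³.
Runoff depth d = V / A = 59.03 mm.
C = d / P = 59.03 / 92.7 = 0.64.

C ≈ 0.64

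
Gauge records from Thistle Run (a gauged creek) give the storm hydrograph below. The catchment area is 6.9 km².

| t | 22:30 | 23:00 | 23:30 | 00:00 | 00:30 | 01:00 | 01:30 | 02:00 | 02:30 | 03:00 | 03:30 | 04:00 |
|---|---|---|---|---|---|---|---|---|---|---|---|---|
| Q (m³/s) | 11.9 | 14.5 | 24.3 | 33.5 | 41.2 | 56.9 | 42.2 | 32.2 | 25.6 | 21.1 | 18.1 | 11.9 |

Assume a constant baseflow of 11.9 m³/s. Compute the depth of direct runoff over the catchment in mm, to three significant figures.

Direct runoff: 0.0, 2.6, 12.4, 21.6, 29.3, 45.0, 30.3, 20.3, 13.7, 9.2, 6.2, 0.0 m³/s; ΣQ_DR = 190.6 m³/s.
V = ΣQ_DR · Δt = 190.6 × 1800 s = 3.431 × 10^5 m³.
Over A = 6.9 km², depth = V / A = 49.7 mm.

d ≈ 49.7 mm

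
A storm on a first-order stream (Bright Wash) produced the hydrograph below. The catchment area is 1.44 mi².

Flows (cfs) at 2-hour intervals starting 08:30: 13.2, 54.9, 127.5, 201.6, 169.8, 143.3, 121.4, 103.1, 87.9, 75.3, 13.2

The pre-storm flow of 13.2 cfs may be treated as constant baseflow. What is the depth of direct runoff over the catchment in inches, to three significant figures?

Direct runoff: 0.0, 41.7, 114.3, 188.4, 156.6, 130.1, 108.2, 89.9, 74.7, 62.1, 0.0 cfs; ΣQ_DR = 966.0 cfs.
V = ΣQ_DR · Δt = 966.0 × 7200 s = 6.955 × 10^6 ft³.
Over A = 1.44 mi², depth = V / A = 2.08 in.

d ≈ 2.08 in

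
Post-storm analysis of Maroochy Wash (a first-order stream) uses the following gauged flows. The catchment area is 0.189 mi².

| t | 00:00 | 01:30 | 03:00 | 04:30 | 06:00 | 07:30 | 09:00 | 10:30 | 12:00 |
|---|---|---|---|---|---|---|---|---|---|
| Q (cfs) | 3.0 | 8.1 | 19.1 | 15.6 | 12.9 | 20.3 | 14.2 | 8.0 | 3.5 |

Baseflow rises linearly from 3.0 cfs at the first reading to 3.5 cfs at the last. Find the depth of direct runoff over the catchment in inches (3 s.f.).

d ≈ 0.928 in

Direct runoff: 0.00, 5.04, 15.97, 12.41, 9.65, 16.99, 10.82, 4.56, 0.00 cfs; ΣQ_DR = 75.45 cfs.
V = ΣQ_DR · Δt = 75.45 × 5400 s = 4.074 × 10^5 ft³.
Over A = 0.189 mi², depth = V / A = 0.928 in.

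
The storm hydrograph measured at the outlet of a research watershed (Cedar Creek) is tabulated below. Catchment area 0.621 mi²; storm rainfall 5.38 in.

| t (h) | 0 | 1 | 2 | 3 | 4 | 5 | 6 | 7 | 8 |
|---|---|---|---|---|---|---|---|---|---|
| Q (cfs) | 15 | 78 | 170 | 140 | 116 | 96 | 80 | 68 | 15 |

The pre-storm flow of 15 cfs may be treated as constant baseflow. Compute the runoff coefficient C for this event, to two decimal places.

ΣQ_DR = 643.0 cfs; V = ΣQ_DR·Δt = 2.315 × 10^6 ft³.
Runoff depth d = V / A = 1.604 in.
C = d / P = 1.604 / 5.38 = 0.30.

C ≈ 0.30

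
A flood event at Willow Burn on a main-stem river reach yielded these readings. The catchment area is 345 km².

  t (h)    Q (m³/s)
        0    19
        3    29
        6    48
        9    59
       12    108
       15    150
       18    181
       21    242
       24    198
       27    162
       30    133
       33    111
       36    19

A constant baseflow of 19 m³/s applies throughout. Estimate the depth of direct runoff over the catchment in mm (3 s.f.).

Direct runoff: 0.0, 10.0, 29.0, 40.0, 89.0, 131.0, 162.0, 223.0, 179.0, 143.0, 114.0, 92.0, 0.0 m³/s; ΣQ_DR = 1212 m³/s.
V = ΣQ_DR · Δt = 1212 × 10800 s = 1.309 × 10^7 m³.
Over A = 345 km², depth = V / A = 37.9 mm.

d ≈ 37.9 mm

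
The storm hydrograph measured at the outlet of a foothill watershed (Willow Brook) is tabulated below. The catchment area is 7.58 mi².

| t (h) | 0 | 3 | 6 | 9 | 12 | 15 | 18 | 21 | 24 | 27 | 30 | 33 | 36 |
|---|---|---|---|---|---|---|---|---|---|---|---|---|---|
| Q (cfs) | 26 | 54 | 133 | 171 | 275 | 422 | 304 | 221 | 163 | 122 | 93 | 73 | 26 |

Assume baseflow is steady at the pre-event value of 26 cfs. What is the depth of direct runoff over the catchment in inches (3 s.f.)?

Direct runoff: 0.0, 28.0, 107.0, 145.0, 249.0, 396.0, 278.0, 195.0, 137.0, 96.0, 67.0, 47.0, 0.0 cfs; ΣQ_DR = 1745 cfs.
V = ΣQ_DR · Δt = 1745 × 10800 s = 1.885 × 10^7 ft³.
Over A = 7.58 mi², depth = V / A = 1.07 in.

d ≈ 1.07 in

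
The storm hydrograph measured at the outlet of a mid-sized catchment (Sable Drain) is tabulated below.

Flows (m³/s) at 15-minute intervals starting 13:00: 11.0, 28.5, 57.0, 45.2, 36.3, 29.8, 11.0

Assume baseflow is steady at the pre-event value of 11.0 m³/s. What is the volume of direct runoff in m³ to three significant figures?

V ≈ 1.28 × 10^5 m³

Direct-runoff ordinates (Q − Q_b): 0.0, 17.5, 46.0, 34.2, 25.3, 18.8, 0.0 m³/s.
ΣQ_DR = 141.8 m³/s.
With Δt = 0.25 h = 900 s, V = ΣQ_DR · Δt = 141.8 × 900 = 1.28 × 10^5 m³.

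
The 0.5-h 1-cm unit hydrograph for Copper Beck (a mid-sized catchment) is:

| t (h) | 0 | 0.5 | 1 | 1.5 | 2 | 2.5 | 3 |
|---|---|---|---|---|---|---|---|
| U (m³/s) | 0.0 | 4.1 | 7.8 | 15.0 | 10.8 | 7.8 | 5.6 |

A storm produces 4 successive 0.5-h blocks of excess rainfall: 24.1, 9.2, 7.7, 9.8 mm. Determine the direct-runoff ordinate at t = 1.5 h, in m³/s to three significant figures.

Q ≈ 46.5 m³/s

By discrete convolution, Q_j = Σ (P_i / 10 mm) · U_{j−i}.
At t = 1.5 h (j=3): Q = (24.1/10)·15.0 + (9.2/10)·7.8 + (7.7/10)·4.1 + (9.8/10)·0.0 = 46.5 m³/s.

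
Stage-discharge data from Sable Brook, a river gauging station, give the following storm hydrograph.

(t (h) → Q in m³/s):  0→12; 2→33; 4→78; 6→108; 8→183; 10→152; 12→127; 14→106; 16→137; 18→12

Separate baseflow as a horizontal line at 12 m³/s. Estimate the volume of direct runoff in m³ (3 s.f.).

V ≈ 5.96 × 10^6 m³

Direct-runoff ordinates (Q − Q_b): 0.0, 21.0, 66.0, 96.0, 171.0, 140.0, 115.0, 94.0, 125.0, 0.0 m³/s.
ΣQ_DR = 828.0 m³/s.
With Δt = 2 h = 7200 s, V = ΣQ_DR · Δt = 828.0 × 7200 = 5.96 × 10^6 m³.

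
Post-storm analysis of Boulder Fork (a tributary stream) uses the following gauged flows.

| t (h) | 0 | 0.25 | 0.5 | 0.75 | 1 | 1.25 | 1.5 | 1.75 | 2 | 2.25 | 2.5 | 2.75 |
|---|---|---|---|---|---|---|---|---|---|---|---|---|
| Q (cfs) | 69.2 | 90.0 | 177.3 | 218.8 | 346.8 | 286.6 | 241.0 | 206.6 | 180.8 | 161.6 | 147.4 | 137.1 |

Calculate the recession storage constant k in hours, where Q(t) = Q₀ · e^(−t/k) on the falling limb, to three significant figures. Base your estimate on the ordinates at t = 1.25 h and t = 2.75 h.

On the falling limb, Q drops from 286.6 to 137.1 cfs between t = 1.25 h and t = 2.75 h (Δt = 1.5 h).
k = −Δt / ln(Q₂/Q₁) = −1.5 / ln(137.1/286.6) = 2.03 h.

k ≈ 2.03 h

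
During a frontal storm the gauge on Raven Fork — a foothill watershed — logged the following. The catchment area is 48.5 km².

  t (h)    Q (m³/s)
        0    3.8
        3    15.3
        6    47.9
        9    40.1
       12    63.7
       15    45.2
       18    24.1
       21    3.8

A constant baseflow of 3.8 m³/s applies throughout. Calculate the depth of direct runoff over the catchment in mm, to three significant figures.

Direct runoff: 0.0, 11.5, 44.1, 36.3, 59.9, 41.4, 20.3, 0.0 m³/s; ΣQ_DR = 213.5 m³/s.
V = ΣQ_DR · Δt = 213.5 × 10800 s = 2.306 × 10^6 m³.
Over A = 48.5 km², depth = V / A = 47.5 mm.

d ≈ 47.5 mm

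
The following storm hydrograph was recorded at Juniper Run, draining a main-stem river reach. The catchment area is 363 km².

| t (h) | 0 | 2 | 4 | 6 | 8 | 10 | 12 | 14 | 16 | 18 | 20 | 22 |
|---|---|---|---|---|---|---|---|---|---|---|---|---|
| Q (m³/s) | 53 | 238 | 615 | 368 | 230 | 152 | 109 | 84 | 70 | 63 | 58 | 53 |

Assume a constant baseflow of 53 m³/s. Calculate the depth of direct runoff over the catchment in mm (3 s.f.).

Direct runoff: 0.0, 185.0, 562.0, 315.0, 177.0, 99.0, 56.0, 31.0, 17.0, 10.0, 5.0, 0.0 m³/s; ΣQ_DR = 1457 m³/s.
V = ΣQ_DR · Δt = 1457 × 7200 s = 1.049 × 10^7 m³.
Over A = 363 km², depth = V / A = 28.9 mm.

d ≈ 28.9 mm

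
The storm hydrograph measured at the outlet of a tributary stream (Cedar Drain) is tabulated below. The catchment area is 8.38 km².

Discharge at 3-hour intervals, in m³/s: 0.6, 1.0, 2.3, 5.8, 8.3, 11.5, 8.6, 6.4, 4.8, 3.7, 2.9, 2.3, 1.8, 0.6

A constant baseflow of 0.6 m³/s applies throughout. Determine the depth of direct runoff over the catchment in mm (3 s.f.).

Direct runoff: 0.0, 0.4, 1.7, 5.2, 7.7, 10.9, 8.0, 5.8, 4.2, 3.1, 2.3, 1.7, 1.2, 0.0 m³/s; ΣQ_DR = 52.20 m³/s.
V = ΣQ_DR · Δt = 52.20 × 10800 s = 5.638 × 10^5 m³.
Over A = 8.38 km², depth = V / A = 67.3 mm.

d ≈ 67.3 mm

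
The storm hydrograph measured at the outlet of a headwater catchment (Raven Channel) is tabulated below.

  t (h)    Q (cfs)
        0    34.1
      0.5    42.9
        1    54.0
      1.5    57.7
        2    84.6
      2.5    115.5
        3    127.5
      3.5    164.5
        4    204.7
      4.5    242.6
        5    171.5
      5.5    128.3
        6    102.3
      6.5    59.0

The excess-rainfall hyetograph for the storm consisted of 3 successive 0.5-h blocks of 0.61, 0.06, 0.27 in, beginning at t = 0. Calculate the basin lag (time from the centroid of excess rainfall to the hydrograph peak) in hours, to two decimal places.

Centroid of excess rainfall: t_c = Σ P_i·t̄_i / ΣP_i = 0.5691 h (block centres at 0.25, 0.75, 1.25 h).
Hydrograph peak occurs at t = 4.5 h, so basin lag t_L = 4.5 − 0.5691 = 3.93 h.

t_L ≈ 3.93 h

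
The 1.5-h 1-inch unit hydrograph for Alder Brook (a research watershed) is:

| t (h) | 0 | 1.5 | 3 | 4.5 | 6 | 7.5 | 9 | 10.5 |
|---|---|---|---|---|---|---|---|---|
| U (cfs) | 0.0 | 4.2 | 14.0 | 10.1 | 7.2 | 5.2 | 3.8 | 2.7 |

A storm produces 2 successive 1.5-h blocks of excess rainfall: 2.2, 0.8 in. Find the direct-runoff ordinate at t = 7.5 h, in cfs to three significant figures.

By discrete convolution, Q_j = Σ (P_i / 1 in) · U_{j−i}.
At t = 7.5 h (j=5): Q = (2.2/1)·5.2 + (0.8/1)·7.2 = 17.2 cfs.

Q ≈ 17.2 cfs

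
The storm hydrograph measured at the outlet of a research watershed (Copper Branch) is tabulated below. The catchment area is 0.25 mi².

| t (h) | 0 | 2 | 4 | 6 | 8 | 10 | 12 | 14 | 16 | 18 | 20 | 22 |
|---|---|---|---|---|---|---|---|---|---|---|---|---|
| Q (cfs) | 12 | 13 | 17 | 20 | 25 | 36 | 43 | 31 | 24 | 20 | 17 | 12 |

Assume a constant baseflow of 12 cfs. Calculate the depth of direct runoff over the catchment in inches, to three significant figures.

d ≈ 1.56 in

Direct runoff: 0.0, 1.0, 5.0, 8.0, 13.0, 24.0, 31.0, 19.0, 12.0, 8.0, 5.0, 0.0 cfs; ΣQ_DR = 126.0 cfs.
V = ΣQ_DR · Δt = 126.0 × 7200 s = 9.072 × 10^5 ft³.
Over A = 0.25 mi², depth = V / A = 1.56 in.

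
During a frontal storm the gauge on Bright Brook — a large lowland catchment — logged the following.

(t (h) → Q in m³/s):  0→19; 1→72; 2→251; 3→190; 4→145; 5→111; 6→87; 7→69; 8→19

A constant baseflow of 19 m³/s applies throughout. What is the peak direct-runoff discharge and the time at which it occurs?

Subtracting baseflow gives direct-runoff ordinates: 0.0, 53.0, 232.0, 171.0, 126.0, 92.0, 68.0, 50.0, 0.0 m³/s.
The maximum is 232.0 m³/s, occurring at the reading for t = 2 h.

Q_p = 232.0 m³/s at t = 2 h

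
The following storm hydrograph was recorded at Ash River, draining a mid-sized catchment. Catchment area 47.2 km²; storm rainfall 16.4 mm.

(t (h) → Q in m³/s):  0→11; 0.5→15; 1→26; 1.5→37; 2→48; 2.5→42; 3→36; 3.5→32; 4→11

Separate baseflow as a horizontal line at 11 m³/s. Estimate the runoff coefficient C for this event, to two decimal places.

C ≈ 0.37

ΣQ_DR = 159.0 m³/s; V = ΣQ_DR·Δt = 2.862 × 10^5 m³.
Runoff depth d = V / A = 6.064 mm.
C = d / P = 6.064 / 16.4 = 0.37.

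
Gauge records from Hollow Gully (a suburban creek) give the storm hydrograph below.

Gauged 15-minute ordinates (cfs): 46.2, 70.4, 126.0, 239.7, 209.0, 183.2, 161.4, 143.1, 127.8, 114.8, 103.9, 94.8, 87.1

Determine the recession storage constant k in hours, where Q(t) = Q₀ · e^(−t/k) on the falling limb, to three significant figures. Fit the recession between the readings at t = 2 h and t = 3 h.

k ≈ 2.61 h

On the falling limb, Q drops from 127.8 to 87.1 cfs between t = 2 h and t = 3 h (Δt = 1 h).
k = −Δt / ln(Q₂/Q₁) = −1 / ln(87.1/127.8) = 2.61 h.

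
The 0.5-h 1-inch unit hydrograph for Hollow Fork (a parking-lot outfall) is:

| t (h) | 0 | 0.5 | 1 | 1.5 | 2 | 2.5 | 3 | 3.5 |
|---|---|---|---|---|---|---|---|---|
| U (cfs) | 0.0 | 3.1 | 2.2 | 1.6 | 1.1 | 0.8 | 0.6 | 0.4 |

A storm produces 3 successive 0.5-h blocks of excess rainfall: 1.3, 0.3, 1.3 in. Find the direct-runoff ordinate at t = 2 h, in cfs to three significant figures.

Q ≈ 4.77 cfs

By discrete convolution, Q_j = Σ (P_i / 1 in) · U_{j−i}.
At t = 2 h (j=4): Q = (1.3/1)·1.1 + (0.3/1)·1.6 + (1.3/1)·2.2 = 4.77 cfs.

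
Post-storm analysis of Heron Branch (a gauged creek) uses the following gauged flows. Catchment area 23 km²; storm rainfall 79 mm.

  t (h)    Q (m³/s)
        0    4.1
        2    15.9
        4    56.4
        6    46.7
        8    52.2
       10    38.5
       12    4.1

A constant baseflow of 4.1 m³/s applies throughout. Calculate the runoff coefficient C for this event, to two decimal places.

C ≈ 0.75

ΣQ_DR = 189.2 m³/s; V = ΣQ_DR·Δt = 1.362 × 10^6 m³.
Runoff depth d = V / A = 59.23 mm.
C = d / P = 59.23 / 79 = 0.75.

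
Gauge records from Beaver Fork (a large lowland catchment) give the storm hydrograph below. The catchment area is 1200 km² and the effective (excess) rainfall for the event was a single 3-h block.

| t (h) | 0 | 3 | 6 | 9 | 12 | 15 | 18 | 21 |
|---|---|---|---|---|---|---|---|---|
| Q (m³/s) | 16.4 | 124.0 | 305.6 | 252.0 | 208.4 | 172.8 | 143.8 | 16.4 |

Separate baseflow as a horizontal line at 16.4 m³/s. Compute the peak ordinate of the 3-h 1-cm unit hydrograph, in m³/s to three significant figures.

Direct runoff: 0.0, 107.6, 289.2, 235.6, 192.0, 156.4, 127.4, 0.0 m³/s; ΣQ_DR = 1108 m³/s, peak = 289.2 m³/s.
Runoff depth d = ΣQ_DR·Δt / A = 1108 × 10800 / (1200 km²) = 9.974 mm.
The 1-cm UH is the DRH scaled by (10 mm)/d, so U_p = 289.2 × 10/9.974 = 290 m³/s.

U_p ≈ 290 m³/s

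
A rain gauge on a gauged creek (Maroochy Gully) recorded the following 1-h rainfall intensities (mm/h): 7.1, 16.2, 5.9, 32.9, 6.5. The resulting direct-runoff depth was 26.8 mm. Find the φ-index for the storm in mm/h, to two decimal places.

φ ≈ 11.15 mm/h

Only the 2 blocks with intensity above φ contribute runoff: 16.2, 32.9 mm/h.
Σ(I−φ)·Δt = d  ⇒  (16.2+32.9 − 2φ)·1 = 26.8
φ = (49.10 − 26.8/1) / 2 = 11.15 mm/h.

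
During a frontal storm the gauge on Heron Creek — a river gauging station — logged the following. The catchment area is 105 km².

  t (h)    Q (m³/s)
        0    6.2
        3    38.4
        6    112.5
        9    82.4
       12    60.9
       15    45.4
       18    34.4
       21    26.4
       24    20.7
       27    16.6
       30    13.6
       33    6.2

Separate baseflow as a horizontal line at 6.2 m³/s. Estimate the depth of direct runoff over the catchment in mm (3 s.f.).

Direct runoff: 0.0, 32.2, 106.3, 76.2, 54.7, 39.2, 28.2, 20.2, 14.5, 10.4, 7.4, 0.0 m³/s; ΣQ_DR = 389.3 m³/s.
V = ΣQ_DR · Δt = 389.3 × 10800 s = 4.204 × 10^6 m³.
Over A = 105 km², depth = V / A = 40.0 mm.

d ≈ 40.0 mm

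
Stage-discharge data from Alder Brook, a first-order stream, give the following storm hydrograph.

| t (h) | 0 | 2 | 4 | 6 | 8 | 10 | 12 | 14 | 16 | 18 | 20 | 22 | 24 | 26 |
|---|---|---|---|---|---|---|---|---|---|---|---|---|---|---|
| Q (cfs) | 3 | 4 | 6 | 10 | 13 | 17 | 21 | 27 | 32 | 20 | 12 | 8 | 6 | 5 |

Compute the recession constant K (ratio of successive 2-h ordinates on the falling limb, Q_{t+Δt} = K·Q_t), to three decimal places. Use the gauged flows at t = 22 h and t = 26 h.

K ≈ 0.791

Using the recession-limb readings at t = 22 h and t = 26 h: Q falls from 8 to 5 cfs over 2 intervals.
K = (Q₂/Q₁)^(1/2) = (5/8)^(1/2) = 0.791.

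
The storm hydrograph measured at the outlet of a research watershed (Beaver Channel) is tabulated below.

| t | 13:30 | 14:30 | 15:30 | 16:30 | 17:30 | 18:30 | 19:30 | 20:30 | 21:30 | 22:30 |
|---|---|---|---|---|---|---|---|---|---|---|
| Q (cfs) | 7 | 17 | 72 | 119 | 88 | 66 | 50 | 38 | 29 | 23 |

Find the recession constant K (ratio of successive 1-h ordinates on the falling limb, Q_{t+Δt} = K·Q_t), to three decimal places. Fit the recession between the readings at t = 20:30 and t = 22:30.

K ≈ 0.778

Using the recession-limb readings at t = 20:30 and t = 22:30: Q falls from 38 to 23 cfs over 2 intervals.
K = (Q₂/Q₁)^(1/2) = (23/38)^(1/2) = 0.778.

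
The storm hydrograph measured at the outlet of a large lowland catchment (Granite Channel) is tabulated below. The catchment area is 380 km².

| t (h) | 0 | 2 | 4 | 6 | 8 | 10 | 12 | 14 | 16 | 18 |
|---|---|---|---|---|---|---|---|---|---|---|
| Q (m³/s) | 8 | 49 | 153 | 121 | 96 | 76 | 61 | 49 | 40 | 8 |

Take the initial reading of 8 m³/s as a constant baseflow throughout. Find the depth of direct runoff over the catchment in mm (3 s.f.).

d ≈ 11.0 mm

Direct runoff: 0.0, 41.0, 145.0, 113.0, 88.0, 68.0, 53.0, 41.0, 32.0, 0.0 m³/s; ΣQ_DR = 581.0 m³/s.
V = ΣQ_DR · Δt = 581.0 × 7200 s = 4.183 × 10^6 m³.
Over A = 380 km², depth = V / A = 11.0 mm.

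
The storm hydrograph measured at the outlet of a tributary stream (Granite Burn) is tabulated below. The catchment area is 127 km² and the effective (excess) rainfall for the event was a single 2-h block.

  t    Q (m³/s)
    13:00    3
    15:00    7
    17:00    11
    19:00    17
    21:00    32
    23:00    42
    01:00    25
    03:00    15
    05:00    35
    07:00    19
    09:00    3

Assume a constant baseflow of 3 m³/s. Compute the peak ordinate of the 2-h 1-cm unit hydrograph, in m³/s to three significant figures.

U_p ≈ 39.1 m³/s

Direct runoff: 0.0, 4.0, 8.0, 14.0, 29.0, 39.0, 22.0, 12.0, 32.0, 16.0, 0.0 m³/s; ΣQ_DR = 176.0 m³/s, peak = 39.0 m³/s.
Runoff depth d = ΣQ_DR·Δt / A = 176.0 × 7200 / (127 km²) = 9.978 mm.
The 1-cm UH is the DRH scaled by (10 mm)/d, so U_p = 39.0 × 10/9.978 = 39.1 m³/s.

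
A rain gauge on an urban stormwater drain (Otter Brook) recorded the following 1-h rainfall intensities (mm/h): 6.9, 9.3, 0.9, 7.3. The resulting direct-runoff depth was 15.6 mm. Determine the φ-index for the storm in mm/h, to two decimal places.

Only the 3 blocks with intensity above φ contribute runoff: 6.9, 9.3, 7.3 mm/h.
Σ(I−φ)·Δt = d  ⇒  (6.9+9.3+7.3 − 3φ)·1 = 15.6
φ = (23.50 − 15.6/1) / 3 = 2.63 mm/h.

φ ≈ 2.63 mm/h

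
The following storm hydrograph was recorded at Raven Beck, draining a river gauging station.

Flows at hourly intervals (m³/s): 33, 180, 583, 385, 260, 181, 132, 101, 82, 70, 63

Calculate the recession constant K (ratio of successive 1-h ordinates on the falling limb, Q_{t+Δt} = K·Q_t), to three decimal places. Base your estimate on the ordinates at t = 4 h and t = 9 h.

Using the recession-limb readings at t = 4 h and t = 9 h: Q falls from 260 to 70 m³/s over 5 intervals.
K = (Q₂/Q₁)^(1/5) = (70/260)^(1/5) = 0.769.

K ≈ 0.769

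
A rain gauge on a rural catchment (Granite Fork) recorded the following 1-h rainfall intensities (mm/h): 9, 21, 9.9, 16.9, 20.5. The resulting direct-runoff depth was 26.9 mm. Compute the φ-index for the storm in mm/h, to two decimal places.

φ ≈ 10.50 mm/h

Only the 3 blocks with intensity above φ contribute runoff: 21, 16.9, 20.5 mm/h.
Σ(I−φ)·Δt = d  ⇒  (21+16.9+20.5 − 3φ)·1 = 26.9
φ = (58.40 − 26.9/1) / 3 = 10.50 mm/h.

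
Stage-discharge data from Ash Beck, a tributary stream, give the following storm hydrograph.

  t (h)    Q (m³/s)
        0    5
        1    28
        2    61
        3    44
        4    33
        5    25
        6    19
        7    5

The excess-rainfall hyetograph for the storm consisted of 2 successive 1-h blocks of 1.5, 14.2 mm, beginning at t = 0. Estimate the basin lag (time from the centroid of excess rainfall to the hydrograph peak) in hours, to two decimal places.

t_L ≈ 0.60 h

Centroid of excess rainfall: t_c = Σ P_i·t̄_i / ΣP_i = 1.4045 h (block centres at 0.5, 1.5 h).
Hydrograph peak occurs at t = 2 h, so basin lag t_L = 2 − 1.4045 = 0.60 h.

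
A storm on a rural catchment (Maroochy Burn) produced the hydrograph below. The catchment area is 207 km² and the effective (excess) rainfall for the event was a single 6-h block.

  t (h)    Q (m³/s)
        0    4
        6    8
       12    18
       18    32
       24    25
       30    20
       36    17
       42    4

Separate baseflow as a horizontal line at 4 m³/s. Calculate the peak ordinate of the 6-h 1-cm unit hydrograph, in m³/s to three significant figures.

Direct runoff: 0.0, 4.0, 14.0, 28.0, 21.0, 16.0, 13.0, 0.0 m³/s; ΣQ_DR = 96.00 m³/s, peak = 28.0 m³/s.
Runoff depth d = ΣQ_DR·Δt / A = 96.00 × 21600 / (207 km²) = 10.02 mm.
The 1-cm UH is the DRH scaled by (10 mm)/d, so U_p = 28.0 × 10/10.02 = 28.0 m³/s.

U_p ≈ 28.0 m³/s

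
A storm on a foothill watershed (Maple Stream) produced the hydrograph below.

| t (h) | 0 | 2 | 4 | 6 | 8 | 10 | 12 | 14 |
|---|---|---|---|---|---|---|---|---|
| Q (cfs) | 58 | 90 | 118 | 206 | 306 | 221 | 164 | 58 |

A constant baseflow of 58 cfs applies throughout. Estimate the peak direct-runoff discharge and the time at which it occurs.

Subtracting baseflow gives direct-runoff ordinates: 0.0, 32.0, 60.0, 148.0, 248.0, 163.0, 106.0, 0.0 cfs.
The maximum is 248.0 cfs, occurring at the reading for t = 8 h.

Q_p = 248.0 cfs at t = 8 h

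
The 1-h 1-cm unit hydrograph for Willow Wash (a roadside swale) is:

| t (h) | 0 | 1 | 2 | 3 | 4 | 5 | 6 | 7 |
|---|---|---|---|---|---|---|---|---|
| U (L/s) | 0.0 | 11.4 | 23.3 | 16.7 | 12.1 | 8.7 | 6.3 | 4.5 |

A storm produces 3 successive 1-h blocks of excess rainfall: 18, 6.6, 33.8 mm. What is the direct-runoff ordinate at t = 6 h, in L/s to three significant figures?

By discrete convolution, Q_j = Σ (P_i / 10 mm) · U_{j−i}.
At t = 6 h (j=6): Q = (18/10)·6.3 + (6.6/10)·8.7 + (33.8/10)·12.1 = 58.0 L/s.

Q ≈ 58.0 L/s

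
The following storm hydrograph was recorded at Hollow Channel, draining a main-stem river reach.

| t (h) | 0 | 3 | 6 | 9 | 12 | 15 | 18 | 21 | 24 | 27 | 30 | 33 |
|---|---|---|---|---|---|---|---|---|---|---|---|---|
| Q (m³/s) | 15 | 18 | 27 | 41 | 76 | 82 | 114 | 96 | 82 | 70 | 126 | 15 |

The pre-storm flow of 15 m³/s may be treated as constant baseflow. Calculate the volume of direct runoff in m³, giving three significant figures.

Direct-runoff ordinates (Q − Q_b): 0.0, 3.0, 12.0, 26.0, 61.0, 67.0, 99.0, 81.0, 67.0, 55.0, 111.0, 0.0 m³/s.
ΣQ_DR = 582.0 m³/s.
With Δt = 3 h = 10800 s, V = ΣQ_DR · Δt = 582.0 × 10800 = 6.29 × 10^6 m³.

V ≈ 6.29 × 10^6 m³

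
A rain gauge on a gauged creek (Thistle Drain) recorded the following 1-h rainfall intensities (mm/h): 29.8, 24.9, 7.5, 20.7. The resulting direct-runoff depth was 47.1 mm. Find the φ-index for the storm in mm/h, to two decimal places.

Only the 3 blocks with intensity above φ contribute runoff: 29.8, 24.9, 20.7 mm/h.
Σ(I−φ)·Δt = d  ⇒  (29.8+24.9+20.7 − 3φ)·1 = 47.1
φ = (75.40 − 47.1/1) / 3 = 9.43 mm/h.

φ ≈ 9.43 mm/h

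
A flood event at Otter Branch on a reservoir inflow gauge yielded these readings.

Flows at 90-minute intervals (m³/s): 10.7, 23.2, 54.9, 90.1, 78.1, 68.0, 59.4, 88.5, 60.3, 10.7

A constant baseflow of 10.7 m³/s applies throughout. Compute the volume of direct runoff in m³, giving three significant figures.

V ≈ 2.36 × 10^6 m³

Direct-runoff ordinates (Q − Q_b): 0.0, 12.5, 44.2, 79.4, 67.4, 57.3, 48.7, 77.8, 49.6, 0.0 m³/s.
ΣQ_DR = 436.9 m³/s.
With Δt = 1.5 h = 5400 s, V = ΣQ_DR · Δt = 436.9 × 5400 = 2.36 × 10^6 m³.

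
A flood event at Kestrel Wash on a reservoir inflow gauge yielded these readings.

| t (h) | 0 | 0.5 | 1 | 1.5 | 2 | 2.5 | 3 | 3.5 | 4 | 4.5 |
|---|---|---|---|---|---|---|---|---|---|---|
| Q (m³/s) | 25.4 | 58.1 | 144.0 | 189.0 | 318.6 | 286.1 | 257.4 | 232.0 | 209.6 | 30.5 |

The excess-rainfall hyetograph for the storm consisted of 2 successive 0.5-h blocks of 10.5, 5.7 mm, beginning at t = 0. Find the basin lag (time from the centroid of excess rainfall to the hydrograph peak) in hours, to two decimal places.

t_L ≈ 1.57 h

Centroid of excess rainfall: t_c = Σ P_i·t̄_i / ΣP_i = 0.4259 h (block centres at 0.25, 0.75 h).
Hydrograph peak occurs at t = 2 h, so basin lag t_L = 2 − 0.4259 = 1.57 h.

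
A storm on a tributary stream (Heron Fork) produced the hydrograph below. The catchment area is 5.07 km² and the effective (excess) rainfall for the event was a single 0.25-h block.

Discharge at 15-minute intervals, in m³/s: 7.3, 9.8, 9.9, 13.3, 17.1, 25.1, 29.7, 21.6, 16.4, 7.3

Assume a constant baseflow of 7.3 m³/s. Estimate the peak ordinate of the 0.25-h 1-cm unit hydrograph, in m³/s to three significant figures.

Direct runoff: 0.0, 2.5, 2.6, 6.0, 9.8, 17.8, 22.4, 14.3, 9.1, 0.0 m³/s; ΣQ_DR = 84.50 m³/s, peak = 22.4 m³/s.
Runoff depth d = ΣQ_DR·Δt / A = 84.50 × 900 / (5.07 km²) = 15.00 mm.
The 1-cm UH is the DRH scaled by (10 mm)/d, so U_p = 22.4 × 10/15.00 = 14.9 m³/s.

U_p ≈ 14.9 m³/s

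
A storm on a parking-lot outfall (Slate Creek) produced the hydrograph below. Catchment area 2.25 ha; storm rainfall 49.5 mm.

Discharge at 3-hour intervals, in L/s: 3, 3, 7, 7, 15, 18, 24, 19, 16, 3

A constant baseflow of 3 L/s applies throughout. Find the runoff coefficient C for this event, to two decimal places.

ΣQ_DR = 85.00 L/s; V = ΣQ_DR·Δt = 9.180 × 10^5 L.
Runoff depth d = V / A = 40.80 mm.
C = d / P = 40.80 / 49.5 = 0.82.

C ≈ 0.82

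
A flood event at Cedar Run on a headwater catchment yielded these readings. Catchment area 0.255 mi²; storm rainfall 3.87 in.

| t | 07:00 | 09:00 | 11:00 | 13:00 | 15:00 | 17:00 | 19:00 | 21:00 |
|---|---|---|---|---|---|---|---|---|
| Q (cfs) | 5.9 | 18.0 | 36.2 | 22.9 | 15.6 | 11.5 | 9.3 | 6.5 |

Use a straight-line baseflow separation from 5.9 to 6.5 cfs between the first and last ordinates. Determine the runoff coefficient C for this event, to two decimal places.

C ≈ 0.24

ΣQ_DR = 76.30 cfs; V = ΣQ_DR·Δt = 5.494 × 10^5 ft³.
Runoff depth d = V / A = 0.9273 in.
C = d / P = 0.9273 / 3.87 = 0.24.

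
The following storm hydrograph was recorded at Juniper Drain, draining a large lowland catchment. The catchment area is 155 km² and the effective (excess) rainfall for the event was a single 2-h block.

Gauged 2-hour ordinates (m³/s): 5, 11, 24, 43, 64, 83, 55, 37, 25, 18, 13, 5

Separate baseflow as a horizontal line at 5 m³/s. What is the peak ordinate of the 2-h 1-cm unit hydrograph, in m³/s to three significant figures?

U_p ≈ 52.0 m³/s

Direct runoff: 0.0, 6.0, 19.0, 38.0, 59.0, 78.0, 50.0, 32.0, 20.0, 13.0, 8.0, 0.0 m³/s; ΣQ_DR = 323.0 m³/s, peak = 78.0 m³/s.
Runoff depth d = ΣQ_DR·Δt / A = 323.0 × 7200 / (155 km²) = 15.00 mm.
The 1-cm UH is the DRH scaled by (10 mm)/d, so U_p = 78.0 × 10/15.00 = 52.0 m³/s.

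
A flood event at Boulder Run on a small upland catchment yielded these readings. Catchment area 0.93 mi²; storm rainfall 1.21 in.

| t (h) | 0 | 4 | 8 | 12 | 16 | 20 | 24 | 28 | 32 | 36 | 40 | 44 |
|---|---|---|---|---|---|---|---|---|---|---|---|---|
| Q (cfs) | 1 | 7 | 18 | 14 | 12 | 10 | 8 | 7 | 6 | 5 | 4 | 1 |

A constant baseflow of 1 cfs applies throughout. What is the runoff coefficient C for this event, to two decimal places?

C ≈ 0.45

ΣQ_DR = 81.00 cfs; V = ΣQ_DR·Δt = 1.166 × 10^6 ft³.
Runoff depth d = V / A = 0.5399 in.
C = d / P = 0.5399 / 1.21 = 0.45.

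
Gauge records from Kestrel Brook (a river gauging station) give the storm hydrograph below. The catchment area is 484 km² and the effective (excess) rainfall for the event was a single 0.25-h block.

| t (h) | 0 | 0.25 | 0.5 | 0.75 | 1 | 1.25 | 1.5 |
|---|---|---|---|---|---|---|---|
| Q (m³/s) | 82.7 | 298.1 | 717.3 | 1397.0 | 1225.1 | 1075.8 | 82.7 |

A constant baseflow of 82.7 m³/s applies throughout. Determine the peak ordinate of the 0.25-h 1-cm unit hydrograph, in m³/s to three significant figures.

Direct runoff: 0.0, 215.4, 634.6, 1314.3, 1142.4, 993.1, 0.0 m³/s; ΣQ_DR = 4300 m³/s, peak = 1314.3 m³/s.
Runoff depth d = ΣQ_DR·Δt / A = 4300 × 900 / (484 km²) = 7.995 mm.
The 1-cm UH is the DRH scaled by (10 mm)/d, so U_p = 1314.3 × 10/7.995 = 1640 m³/s.

U_p ≈ 1640 m³/s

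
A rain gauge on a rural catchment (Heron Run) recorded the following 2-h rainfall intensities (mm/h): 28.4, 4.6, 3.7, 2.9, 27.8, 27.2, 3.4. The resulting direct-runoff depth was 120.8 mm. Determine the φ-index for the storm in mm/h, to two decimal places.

φ ≈ 7.67 mm/h

Only the 3 blocks with intensity above φ contribute runoff: 28.4, 27.8, 27.2 mm/h.
Σ(I−φ)·Δt = d  ⇒  (28.4+27.8+27.2 − 3φ)·2 = 120.8
φ = (83.40 − 120.8/2) / 3 = 7.67 mm/h.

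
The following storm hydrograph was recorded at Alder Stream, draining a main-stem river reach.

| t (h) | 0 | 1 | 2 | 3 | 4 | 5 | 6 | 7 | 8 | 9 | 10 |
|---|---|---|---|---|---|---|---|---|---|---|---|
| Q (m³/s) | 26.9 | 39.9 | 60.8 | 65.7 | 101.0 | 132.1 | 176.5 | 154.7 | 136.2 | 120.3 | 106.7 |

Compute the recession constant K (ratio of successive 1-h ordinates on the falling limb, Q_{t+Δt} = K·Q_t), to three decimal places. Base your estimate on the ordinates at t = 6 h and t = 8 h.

Using the recession-limb readings at t = 6 h and t = 8 h: Q falls from 176.5 to 136.2 m³/s over 2 intervals.
K = (Q₂/Q₁)^(1/2) = (136.2/176.5)^(1/2) = 0.878.

K ≈ 0.878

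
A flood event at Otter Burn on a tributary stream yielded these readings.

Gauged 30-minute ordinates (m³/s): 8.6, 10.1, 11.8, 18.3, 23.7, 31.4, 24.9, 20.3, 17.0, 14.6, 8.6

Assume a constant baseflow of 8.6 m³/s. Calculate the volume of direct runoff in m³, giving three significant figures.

V ≈ 1.70 × 10^5 m³

Direct-runoff ordinates (Q − Q_b): 0.0, 1.5, 3.2, 9.7, 15.1, 22.8, 16.3, 11.7, 8.4, 6.0, 0.0 m³/s.
ΣQ_DR = 94.70 m³/s.
With Δt = 0.5 h = 1800 s, V = ΣQ_DR · Δt = 94.70 × 1800 = 1.70 × 10^5 m³.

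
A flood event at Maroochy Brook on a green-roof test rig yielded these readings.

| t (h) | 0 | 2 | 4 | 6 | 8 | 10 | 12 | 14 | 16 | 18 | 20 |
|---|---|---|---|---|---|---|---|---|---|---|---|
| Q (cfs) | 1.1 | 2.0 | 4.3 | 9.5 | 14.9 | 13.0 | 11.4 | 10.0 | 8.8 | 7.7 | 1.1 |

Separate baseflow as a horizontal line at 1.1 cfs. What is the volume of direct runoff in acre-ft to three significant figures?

V ≈ 11.9 acre-ft

Direct-runoff ordinates (Q − Q_b): 0.0, 0.9, 3.2, 8.4, 13.8, 11.9, 10.3, 8.9, 7.7, 6.6, 0.0 cfs.
ΣQ_DR = 71.70 cfs.
With Δt = 2 h = 7200 s, V = ΣQ_DR · Δt = 71.70 × 7200 = 5.16 × 10^5 ft³ = 11.9 acre-ft.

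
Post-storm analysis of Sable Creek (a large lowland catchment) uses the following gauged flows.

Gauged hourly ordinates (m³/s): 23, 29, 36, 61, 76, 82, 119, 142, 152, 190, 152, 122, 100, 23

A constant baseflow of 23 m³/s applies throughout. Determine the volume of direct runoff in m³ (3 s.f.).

V ≈ 3.55 × 10^6 m³

Direct-runoff ordinates (Q − Q_b): 0.0, 6.0, 13.0, 38.0, 53.0, 59.0, 96.0, 119.0, 129.0, 167.0, 129.0, 99.0, 77.0, 0.0 m³/s.
ΣQ_DR = 985.0 m³/s.
With Δt = 1 h = 3600 s, V = ΣQ_DR · Δt = 985.0 × 3600 = 3.55 × 10^6 m³.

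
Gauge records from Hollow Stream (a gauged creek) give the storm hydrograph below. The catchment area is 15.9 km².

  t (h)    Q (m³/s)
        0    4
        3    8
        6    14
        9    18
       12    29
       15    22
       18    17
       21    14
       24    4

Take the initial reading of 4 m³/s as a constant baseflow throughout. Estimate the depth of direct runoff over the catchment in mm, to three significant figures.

Direct runoff: 0.0, 4.0, 10.0, 14.0, 25.0, 18.0, 13.0, 10.0, 0.0 m³/s; ΣQ_DR = 94.00 m³/s.
V = ΣQ_DR · Δt = 94.00 × 10800 s = 1.015 × 10^6 m³.
Over A = 15.9 km², depth = V / A = 63.8 mm.

d ≈ 63.8 mm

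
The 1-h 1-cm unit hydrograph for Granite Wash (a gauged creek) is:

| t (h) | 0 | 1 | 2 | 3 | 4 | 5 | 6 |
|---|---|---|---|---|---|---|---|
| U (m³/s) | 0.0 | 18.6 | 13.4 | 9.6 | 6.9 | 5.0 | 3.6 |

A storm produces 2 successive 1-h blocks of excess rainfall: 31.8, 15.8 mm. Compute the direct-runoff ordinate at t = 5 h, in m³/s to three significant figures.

Q ≈ 26.8 m³/s

By discrete convolution, Q_j = Σ (P_i / 10 mm) · U_{j−i}.
At t = 5 h (j=5): Q = (31.8/10)·5.0 + (15.8/10)·6.9 = 26.8 m³/s.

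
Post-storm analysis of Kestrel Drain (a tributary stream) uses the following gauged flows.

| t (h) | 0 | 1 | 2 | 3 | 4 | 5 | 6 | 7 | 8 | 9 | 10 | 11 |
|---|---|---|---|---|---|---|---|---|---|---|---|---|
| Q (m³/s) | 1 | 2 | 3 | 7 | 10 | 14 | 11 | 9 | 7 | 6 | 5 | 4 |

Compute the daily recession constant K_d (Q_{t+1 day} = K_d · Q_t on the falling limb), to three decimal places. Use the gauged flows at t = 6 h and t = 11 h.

K_d ≈ 0.008

Between t = 6 h and t = 11 h the flow falls from 11 to 4 m³/s over 5×1 h = 5 h.
Per-interval ratio K = (4/11)^(1/5) = 0.8168; K_d = K^(24/1) = 0.008.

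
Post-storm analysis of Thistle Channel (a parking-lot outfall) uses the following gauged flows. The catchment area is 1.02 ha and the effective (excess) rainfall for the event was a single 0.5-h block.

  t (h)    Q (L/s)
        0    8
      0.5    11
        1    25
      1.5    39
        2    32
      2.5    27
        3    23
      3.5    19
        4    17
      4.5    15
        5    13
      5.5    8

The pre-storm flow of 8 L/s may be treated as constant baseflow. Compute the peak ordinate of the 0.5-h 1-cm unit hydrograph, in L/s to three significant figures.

Direct runoff: 0.0, 3.0, 17.0, 31.0, 24.0, 19.0, 15.0, 11.0, 9.0, 7.0, 5.0, 0.0 L/s; ΣQ_DR = 141.0 L/s, peak = 31.0 L/s.
Runoff depth d = ΣQ_DR·Δt / A = 141.0 × 1800 / (1.02 ha) = 24.88 mm.
The 1-cm UH is the DRH scaled by (10 mm)/d, so U_p = 31.0 × 10/24.88 = 12.5 L/s.

U_p ≈ 12.5 L/s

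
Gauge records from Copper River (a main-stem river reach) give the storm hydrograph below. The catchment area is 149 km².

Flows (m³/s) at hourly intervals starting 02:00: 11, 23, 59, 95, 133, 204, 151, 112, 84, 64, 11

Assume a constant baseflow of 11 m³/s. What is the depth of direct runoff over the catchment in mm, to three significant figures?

d ≈ 20.0 mm

Direct runoff: 0.0, 12.0, 48.0, 84.0, 122.0, 193.0, 140.0, 101.0, 73.0, 53.0, 0.0 m³/s; ΣQ_DR = 826.0 m³/s.
V = ΣQ_DR · Δt = 826.0 × 3600 s = 2.974 × 10^6 m³.
Over A = 149 km², depth = V / A = 20.0 mm.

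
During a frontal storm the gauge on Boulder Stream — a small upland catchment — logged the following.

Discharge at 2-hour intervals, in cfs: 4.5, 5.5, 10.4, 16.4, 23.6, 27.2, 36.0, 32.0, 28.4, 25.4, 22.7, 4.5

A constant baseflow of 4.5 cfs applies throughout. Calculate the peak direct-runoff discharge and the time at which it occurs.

Q_p = 31.5 cfs at t = 12 h

Subtracting baseflow gives direct-runoff ordinates: 0.0, 1.0, 5.9, 11.9, 19.1, 22.7, 31.5, 27.5, 23.9, 20.9, 18.2, 0.0 cfs.
The maximum is 31.5 cfs, occurring at the reading for t = 12 h.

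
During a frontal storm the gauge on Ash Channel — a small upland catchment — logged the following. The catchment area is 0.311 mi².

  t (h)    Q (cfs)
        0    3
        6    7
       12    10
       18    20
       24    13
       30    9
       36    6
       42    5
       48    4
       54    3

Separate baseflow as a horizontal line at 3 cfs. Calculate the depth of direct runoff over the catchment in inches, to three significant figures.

Direct runoff: 0.0, 4.0, 7.0, 17.0, 10.0, 6.0, 3.0, 2.0, 1.0, 0.0 cfs; ΣQ_DR = 50.00 cfs.
V = ΣQ_DR · Δt = 50.00 × 21600 s = 1.080 × 10^6 ft³.
Over A = 0.311 mi², depth = V / A = 1.49 in.

d ≈ 1.49 in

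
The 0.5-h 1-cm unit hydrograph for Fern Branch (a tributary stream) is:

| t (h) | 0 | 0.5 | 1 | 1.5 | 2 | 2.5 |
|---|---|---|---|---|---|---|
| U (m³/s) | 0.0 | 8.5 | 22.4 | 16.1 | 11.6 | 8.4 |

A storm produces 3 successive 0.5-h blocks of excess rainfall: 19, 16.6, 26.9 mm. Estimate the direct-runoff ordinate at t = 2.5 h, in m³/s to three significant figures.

By discrete convolution, Q_j = Σ (P_i / 10 mm) · U_{j−i}.
At t = 2.5 h (j=5): Q = (19/10)·8.4 + (16.6/10)·11.6 + (26.9/10)·16.1 = 78.5 m³/s.

Q ≈ 78.5 m³/s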